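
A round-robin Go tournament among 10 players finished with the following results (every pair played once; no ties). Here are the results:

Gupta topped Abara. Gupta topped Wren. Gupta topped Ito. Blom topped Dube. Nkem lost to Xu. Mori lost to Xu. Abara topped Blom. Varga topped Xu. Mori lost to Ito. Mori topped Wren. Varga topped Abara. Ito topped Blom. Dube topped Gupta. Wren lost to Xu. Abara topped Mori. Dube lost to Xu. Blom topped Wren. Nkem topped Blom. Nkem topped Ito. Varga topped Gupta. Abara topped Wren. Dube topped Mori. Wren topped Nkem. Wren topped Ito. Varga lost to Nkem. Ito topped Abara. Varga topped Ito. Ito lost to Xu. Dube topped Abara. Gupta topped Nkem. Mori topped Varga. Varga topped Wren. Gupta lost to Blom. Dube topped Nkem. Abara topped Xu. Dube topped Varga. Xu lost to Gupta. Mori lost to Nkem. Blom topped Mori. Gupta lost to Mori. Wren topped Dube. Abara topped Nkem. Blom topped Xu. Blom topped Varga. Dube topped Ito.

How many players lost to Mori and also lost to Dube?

2

Mori beat: Varga, Wren, Gupta.
Dube beat: Mori, Varga, Nkem, Gupta, Abara, Ito.
Both beat: Varga, Gupta — 2.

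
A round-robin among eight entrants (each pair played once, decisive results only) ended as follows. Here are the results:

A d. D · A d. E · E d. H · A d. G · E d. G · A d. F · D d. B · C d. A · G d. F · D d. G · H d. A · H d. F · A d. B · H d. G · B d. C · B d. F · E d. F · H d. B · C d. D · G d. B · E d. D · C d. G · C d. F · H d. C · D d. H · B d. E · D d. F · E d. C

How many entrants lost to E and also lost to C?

3

E beat: C, D, F, G, H.
C beat: A, D, F, G.
Both beat: D, F, G — 3.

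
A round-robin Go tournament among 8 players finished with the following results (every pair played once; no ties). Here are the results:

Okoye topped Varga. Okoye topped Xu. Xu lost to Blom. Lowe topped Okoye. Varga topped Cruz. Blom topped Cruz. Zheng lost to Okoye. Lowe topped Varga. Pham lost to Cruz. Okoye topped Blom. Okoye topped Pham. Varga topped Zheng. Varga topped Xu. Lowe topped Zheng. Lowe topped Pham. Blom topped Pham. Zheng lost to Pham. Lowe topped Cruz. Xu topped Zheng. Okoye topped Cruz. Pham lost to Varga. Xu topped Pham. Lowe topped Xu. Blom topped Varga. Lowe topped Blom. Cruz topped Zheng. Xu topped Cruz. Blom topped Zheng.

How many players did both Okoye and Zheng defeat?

0

Okoye beat: Blom, Xu, Pham, Zheng, Cruz, Varga.
Zheng beat: no one.
No one was beaten by both.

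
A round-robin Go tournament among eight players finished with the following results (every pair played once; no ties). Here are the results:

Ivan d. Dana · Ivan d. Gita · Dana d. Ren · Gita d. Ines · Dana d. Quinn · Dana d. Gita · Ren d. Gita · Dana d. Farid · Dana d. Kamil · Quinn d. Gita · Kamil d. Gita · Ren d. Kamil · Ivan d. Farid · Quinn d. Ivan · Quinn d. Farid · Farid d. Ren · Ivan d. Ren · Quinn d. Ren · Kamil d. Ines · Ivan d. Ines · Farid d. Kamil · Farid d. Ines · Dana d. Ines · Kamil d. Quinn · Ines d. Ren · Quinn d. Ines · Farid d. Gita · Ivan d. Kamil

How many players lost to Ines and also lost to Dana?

1

Ines beat: Ren.
Dana beat: Farid, Ines, Kamil, Ren, Gita, Quinn.
Both beat: Ren — 1.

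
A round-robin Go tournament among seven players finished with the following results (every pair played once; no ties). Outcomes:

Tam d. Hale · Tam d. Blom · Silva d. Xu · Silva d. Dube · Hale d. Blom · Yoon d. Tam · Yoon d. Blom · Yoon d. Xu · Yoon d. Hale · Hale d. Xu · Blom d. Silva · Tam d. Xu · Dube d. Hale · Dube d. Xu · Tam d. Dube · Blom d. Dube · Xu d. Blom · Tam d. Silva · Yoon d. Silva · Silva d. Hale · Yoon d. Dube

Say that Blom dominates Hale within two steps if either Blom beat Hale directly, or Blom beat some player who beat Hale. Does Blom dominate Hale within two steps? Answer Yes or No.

Yes

Blom did not beat Hale directly.
Blom beat Silva, Dube. Of those, Silva beat Hale.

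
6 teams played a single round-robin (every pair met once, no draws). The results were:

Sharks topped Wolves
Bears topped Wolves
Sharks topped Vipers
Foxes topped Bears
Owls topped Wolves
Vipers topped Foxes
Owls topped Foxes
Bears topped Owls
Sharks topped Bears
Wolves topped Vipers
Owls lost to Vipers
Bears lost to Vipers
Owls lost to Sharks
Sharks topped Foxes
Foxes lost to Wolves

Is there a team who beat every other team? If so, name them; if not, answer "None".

Sharks

Sharks has 5 wins out of 5 opponents — a perfect record.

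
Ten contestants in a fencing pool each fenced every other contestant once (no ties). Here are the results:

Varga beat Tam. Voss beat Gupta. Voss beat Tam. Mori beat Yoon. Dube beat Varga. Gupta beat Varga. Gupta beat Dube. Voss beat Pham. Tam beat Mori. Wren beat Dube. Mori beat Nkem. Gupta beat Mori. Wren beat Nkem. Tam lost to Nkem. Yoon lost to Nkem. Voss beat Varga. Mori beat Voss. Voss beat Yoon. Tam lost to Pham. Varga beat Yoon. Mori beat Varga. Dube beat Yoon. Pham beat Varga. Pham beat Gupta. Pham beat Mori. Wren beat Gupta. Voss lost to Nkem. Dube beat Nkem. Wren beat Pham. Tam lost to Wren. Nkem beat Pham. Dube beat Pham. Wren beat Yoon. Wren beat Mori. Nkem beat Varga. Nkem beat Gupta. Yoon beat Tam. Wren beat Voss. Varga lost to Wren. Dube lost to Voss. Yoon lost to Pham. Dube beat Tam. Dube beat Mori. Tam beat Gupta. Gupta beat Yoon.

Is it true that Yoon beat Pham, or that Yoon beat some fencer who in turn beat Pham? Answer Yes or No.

No

Yoon did not beat Pham directly.
Yoon beat Tam, but each of them lost to Pham. No two-step path.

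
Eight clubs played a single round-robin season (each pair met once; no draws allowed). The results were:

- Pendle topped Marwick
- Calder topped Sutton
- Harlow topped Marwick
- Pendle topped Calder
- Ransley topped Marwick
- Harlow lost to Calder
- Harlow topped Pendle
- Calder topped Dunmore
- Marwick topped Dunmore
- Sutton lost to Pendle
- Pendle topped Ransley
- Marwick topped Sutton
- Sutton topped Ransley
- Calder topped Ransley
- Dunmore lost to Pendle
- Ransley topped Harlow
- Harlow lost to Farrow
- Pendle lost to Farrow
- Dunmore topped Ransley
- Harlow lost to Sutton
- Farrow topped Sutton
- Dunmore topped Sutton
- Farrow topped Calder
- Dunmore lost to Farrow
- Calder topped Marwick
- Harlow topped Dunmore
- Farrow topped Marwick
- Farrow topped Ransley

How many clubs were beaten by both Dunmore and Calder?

Dunmore beat: Sutton, Ransley.
Calder beat: Dunmore, Harlow, Sutton, Ransley, Marwick.
Both beat: Sutton, Ransley — 2.

2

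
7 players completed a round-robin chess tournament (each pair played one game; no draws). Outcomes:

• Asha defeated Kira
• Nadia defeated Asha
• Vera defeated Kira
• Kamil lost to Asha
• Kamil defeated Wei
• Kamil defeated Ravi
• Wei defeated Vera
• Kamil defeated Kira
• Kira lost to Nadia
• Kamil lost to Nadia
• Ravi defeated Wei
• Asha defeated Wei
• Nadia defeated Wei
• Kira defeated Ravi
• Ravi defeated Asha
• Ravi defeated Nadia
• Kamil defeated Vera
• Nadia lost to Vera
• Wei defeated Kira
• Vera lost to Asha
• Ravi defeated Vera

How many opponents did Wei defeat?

Wei's results: beat Kira, Vera; lost to Nadia, Kamil, Ravi, Asha.
That is 2 wins.

2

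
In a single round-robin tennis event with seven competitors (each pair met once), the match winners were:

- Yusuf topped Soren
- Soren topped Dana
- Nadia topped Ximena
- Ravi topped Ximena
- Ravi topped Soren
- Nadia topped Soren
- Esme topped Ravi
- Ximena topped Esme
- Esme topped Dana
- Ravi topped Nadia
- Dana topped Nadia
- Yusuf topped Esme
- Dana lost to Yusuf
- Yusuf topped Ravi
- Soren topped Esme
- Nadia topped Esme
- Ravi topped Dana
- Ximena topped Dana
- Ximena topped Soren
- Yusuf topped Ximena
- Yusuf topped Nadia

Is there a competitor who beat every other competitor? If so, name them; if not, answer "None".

Yusuf has 6 wins out of 6 opponents — a perfect record.

Yusuf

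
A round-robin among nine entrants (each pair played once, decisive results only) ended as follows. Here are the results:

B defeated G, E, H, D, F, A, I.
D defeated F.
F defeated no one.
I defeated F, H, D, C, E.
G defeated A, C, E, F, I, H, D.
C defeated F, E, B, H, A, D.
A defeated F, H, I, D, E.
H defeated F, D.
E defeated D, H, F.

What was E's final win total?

3

E's results: beat D, F, H; lost to A, B, C, G, I.
That is 3 wins.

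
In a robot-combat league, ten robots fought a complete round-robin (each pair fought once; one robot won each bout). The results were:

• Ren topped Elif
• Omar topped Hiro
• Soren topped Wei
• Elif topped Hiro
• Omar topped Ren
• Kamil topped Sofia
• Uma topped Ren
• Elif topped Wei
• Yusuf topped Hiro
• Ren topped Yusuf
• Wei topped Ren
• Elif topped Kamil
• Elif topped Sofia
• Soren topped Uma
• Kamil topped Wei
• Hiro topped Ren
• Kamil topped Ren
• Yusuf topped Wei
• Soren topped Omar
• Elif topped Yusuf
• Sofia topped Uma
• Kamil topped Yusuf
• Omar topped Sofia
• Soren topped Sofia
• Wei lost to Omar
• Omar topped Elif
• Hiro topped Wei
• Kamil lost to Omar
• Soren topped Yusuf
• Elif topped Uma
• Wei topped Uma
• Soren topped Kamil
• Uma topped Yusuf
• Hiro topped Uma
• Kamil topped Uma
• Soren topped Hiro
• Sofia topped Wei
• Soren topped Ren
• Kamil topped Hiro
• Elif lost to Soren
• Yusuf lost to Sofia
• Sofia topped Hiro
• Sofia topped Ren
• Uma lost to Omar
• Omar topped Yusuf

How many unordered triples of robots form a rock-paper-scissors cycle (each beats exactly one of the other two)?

Win totals: Soren 9, Yusuf 2, Omar 8, Ren 2, Wei 2, Elif 6, Sofia 5, Hiro 3, Uma 2, Kamil 6.
A robot with w wins dominates both others in C(w,2) triples; summing gives 36 + 1 + 28 + 1 + 1 + 15 + 10 + 3 + 1 + 15 = 111 transitive triples.
Total triples C(10,3) = 120, so cyclic triples = 120 − 111 = 9.

9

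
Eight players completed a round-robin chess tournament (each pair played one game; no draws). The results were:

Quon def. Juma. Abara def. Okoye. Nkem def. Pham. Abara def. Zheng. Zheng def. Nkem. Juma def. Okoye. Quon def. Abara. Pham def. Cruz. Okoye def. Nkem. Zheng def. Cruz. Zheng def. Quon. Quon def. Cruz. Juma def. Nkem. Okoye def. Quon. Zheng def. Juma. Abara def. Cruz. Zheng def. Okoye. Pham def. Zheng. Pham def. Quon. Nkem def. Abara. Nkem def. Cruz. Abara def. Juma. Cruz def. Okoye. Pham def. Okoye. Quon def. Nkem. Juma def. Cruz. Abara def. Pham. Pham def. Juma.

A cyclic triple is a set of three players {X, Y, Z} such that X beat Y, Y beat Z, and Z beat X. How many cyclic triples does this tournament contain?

Win totals: Cruz 1, Abara 5, Zheng 5, Nkem 3, Juma 3, Pham 5, Okoye 2, Quon 4.
A player with w wins dominates both others in C(w,2) triples; summing gives 0 + 10 + 10 + 3 + 3 + 10 + 1 + 6 = 43 transitive triples.
Total triples C(8,3) = 56, so cyclic triples = 56 − 43 = 13.

13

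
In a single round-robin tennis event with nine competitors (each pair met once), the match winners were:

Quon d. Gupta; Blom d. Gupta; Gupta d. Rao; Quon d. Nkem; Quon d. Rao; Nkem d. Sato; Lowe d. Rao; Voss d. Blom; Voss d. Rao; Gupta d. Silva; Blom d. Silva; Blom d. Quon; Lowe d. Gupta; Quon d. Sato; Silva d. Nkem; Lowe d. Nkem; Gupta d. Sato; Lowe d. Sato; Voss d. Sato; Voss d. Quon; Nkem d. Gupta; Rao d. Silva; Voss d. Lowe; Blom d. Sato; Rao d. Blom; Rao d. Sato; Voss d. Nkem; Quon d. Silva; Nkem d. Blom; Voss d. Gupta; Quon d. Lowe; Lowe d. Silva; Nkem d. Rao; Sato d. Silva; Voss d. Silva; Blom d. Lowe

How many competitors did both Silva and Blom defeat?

Silva beat: Nkem.
Blom beat: Quon, Lowe, Sato, Silva, Gupta.
No one was beaten by both.

0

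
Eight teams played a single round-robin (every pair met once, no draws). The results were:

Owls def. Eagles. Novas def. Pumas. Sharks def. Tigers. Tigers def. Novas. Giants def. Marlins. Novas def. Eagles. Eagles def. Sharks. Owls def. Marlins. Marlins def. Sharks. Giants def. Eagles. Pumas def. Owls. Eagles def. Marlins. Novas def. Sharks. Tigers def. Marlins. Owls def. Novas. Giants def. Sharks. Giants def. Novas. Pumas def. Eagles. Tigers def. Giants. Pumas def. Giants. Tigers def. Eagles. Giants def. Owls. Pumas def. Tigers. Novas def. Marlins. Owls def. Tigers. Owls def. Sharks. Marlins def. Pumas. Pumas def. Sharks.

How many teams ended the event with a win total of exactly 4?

2

Win totals: Pumas 5, Marlins 2, Novas 4, Tigers 4, Owls 5, Giants 5, Sharks 1, Eagles 2.
Exactly 4: Novas, Tigers — 2 teams.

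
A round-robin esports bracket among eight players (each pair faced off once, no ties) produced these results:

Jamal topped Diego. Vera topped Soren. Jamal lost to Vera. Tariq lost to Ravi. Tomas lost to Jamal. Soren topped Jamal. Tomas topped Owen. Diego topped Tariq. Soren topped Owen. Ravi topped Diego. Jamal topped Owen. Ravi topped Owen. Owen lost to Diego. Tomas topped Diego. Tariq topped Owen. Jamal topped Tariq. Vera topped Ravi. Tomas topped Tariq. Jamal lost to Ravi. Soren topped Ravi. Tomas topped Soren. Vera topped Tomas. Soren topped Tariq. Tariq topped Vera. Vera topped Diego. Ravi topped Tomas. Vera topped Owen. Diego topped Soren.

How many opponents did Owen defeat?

0

Owen's results: beat no one; lost to Ravi, Jamal, Soren, Tomas, Diego, Tariq, Vera.
That is 0 wins.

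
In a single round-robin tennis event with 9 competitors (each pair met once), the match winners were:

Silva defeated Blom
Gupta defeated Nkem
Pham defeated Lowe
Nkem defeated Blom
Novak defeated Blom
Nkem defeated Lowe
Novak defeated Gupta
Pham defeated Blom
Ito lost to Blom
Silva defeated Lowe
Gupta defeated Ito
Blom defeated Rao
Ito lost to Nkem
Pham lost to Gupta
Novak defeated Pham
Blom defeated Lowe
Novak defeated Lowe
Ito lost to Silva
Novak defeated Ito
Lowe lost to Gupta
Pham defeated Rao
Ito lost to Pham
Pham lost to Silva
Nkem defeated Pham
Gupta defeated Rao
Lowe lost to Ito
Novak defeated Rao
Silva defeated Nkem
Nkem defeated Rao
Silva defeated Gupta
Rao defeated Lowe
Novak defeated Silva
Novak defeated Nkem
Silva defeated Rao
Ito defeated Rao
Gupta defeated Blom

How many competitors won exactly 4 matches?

Win totals: Rao 1, Novak 8, Ito 2, Silva 7, Gupta 6, Nkem 5, Lowe 0, Pham 4, Blom 3.
Exactly 4: Pham — 1 competitor.

1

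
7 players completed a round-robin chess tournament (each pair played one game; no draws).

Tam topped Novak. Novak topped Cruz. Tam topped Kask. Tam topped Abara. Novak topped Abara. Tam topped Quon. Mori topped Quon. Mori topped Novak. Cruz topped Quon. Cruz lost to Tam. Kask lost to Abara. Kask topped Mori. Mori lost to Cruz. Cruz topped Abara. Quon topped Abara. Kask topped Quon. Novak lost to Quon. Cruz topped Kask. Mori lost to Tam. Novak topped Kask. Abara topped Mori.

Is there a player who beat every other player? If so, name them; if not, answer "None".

Tam has 6 wins out of 6 opponents — a perfect record.

Tam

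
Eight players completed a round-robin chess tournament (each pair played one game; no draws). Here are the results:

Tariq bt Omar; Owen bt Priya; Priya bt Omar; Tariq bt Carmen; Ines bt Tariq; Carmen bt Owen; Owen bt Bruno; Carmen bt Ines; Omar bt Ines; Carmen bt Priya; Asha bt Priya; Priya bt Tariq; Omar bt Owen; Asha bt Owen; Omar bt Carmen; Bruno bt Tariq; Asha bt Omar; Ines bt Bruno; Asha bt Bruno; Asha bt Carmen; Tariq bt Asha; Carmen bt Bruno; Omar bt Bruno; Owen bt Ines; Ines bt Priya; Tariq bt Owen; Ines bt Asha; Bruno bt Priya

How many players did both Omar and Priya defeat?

Omar beat: Carmen, Bruno, Ines, Owen.
Priya beat: Tariq, Omar.
No one was beaten by both.

0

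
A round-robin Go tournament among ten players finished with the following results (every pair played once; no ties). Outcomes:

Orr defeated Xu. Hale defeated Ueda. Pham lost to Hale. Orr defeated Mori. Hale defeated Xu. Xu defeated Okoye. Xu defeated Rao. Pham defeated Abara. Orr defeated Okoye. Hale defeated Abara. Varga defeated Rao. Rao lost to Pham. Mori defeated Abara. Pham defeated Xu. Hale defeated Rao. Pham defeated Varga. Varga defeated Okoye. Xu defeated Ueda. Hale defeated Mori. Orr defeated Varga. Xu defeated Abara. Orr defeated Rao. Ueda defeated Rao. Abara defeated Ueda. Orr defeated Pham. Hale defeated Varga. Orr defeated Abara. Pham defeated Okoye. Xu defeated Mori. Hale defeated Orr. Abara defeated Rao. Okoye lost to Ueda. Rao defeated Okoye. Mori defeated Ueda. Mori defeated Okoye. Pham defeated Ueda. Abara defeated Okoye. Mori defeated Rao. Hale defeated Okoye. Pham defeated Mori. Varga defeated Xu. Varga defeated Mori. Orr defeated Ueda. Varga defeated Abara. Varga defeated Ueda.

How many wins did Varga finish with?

6

Varga's results: beat Xu, Okoye, Mori, Ueda, Rao, Abara; lost to Orr, Hale, Pham.
That is 6 wins.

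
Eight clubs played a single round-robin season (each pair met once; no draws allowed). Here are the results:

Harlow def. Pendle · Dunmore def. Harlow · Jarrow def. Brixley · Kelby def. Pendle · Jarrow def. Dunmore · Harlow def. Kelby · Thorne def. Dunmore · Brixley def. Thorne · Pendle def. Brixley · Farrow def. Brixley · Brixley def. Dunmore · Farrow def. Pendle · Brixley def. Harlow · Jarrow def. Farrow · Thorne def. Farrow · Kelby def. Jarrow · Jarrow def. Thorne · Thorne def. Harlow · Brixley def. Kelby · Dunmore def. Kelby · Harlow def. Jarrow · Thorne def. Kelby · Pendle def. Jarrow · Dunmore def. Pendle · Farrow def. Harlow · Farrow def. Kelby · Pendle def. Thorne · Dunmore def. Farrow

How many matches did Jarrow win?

4

Jarrow's results: beat Thorne, Farrow, Dunmore, Brixley; lost to Harlow, Kelby, Pendle.
That is 4 wins.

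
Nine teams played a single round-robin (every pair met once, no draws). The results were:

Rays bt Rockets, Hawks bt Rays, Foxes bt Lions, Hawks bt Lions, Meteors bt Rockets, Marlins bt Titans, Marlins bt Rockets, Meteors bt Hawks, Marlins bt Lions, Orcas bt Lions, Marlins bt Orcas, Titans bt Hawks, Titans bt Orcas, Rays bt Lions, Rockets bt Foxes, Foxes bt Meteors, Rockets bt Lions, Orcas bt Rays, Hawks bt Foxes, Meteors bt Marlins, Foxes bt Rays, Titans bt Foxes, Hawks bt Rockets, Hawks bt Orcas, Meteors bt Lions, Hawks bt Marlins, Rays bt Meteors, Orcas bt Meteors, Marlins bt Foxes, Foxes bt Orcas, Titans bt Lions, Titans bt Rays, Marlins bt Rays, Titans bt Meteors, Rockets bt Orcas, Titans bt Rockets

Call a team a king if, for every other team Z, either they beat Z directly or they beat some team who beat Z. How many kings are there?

Marlins reaches everyone (king).
Meteors reaches everyone (king).
Rays cannot reach Titans in two steps.
Titans reaches everyone (king).
Hawks reaches everyone (king).
Rockets cannot reach Marlins, Titans, Hawks in two steps.
Lions cannot reach Marlins, Meteors, Rays, Titans, Hawks, Rockets, Orcas, Foxes in two steps.
Orcas cannot reach Titans, Foxes in two steps.
Foxes cannot reach Titans in two steps.
Kings: Marlins, Meteors, Titans, Hawks — 4.

4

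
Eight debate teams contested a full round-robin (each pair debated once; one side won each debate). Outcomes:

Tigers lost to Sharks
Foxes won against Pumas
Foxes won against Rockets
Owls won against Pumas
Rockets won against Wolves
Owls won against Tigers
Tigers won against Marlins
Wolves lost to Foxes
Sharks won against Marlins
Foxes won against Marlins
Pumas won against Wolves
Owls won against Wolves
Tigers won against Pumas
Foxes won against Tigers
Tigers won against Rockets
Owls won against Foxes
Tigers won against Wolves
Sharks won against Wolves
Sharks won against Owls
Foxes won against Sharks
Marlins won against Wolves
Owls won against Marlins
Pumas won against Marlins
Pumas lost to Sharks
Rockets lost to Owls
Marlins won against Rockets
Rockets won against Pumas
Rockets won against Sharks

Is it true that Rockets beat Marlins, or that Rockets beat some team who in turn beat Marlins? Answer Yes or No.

Rockets did not beat Marlins directly.
Rockets beat Sharks, Pumas, Wolves. Of those, Sharks beat Marlins.

Yes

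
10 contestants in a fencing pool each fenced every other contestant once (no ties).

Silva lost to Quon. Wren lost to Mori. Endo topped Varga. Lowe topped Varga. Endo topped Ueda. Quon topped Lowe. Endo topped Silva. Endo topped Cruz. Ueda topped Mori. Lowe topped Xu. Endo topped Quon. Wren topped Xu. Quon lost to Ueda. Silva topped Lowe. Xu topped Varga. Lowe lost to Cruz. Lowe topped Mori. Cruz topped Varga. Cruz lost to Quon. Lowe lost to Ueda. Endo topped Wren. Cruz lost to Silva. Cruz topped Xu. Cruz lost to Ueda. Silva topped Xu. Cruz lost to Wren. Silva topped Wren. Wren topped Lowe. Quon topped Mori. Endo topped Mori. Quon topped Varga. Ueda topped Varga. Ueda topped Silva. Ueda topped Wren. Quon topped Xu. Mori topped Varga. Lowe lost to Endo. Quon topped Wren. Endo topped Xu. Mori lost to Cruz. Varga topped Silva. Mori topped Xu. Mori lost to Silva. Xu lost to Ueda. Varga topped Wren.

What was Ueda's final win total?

Ueda's results: beat Silva, Mori, Quon, Wren, Cruz, Lowe, Xu, Varga; lost to Endo.
That is 8 wins.

8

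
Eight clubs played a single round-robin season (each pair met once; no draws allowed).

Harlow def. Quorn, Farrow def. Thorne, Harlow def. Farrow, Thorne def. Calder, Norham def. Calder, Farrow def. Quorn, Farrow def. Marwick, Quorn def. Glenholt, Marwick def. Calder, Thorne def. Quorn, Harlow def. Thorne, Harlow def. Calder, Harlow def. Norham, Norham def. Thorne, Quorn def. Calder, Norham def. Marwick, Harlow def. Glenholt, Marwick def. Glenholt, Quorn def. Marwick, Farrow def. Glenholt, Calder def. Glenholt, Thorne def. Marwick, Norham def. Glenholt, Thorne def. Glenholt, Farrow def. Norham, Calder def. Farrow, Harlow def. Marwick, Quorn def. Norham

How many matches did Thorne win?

Thorne's results: beat Quorn, Calder, Glenholt, Marwick; lost to Harlow, Norham, Farrow.
That is 4 wins.

4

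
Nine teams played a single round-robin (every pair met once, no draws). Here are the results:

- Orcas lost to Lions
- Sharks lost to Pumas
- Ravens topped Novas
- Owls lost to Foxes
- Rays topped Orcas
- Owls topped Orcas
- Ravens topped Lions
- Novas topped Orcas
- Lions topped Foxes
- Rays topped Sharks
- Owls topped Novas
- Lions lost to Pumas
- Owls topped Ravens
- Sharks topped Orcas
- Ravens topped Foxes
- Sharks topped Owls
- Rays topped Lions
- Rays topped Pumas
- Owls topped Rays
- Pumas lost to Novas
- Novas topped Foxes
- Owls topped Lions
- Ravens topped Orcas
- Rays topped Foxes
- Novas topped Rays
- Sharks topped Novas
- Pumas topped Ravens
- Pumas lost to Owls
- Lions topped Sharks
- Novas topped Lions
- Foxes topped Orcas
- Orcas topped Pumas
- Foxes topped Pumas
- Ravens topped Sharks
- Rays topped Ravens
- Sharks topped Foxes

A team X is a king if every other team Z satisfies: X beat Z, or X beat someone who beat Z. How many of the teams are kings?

Owls reaches everyone (king).
Rays reaches everyone (king).
Foxes reaches everyone (king).
Sharks reaches everyone (king).
Lions cannot reach Rays, Ravens in two steps.
Ravens reaches everyone (king).
Pumas cannot reach Rays in two steps.
Novas reaches everyone (king).
Orcas cannot reach Owls, Rays, Foxes, Novas in two steps.
Kings: Owls, Rays, Foxes, Sharks, Ravens, Novas — 6.

6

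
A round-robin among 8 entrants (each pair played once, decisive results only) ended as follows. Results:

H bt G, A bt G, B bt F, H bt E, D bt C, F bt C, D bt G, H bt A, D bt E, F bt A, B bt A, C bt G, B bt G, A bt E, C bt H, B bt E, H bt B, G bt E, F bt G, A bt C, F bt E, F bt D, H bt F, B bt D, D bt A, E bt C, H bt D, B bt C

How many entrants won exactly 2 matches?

1

Win totals: A 3, B 6, C 2, D 4, E 1, F 5, G 1, H 6.
Exactly 2: C — 1 entrant.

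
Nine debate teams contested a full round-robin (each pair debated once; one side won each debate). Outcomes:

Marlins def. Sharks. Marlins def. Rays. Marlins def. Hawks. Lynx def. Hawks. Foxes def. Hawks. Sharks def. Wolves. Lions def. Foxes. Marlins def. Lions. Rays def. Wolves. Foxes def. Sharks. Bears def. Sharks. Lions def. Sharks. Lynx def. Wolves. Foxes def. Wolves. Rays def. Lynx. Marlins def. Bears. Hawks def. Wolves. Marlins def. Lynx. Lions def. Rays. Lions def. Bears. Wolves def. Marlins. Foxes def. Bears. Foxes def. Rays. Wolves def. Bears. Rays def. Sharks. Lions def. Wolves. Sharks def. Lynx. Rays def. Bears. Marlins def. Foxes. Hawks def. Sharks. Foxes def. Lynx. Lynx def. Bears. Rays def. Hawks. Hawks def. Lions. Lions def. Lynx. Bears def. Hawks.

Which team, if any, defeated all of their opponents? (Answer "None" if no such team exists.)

None

Highest win total is Marlins with 7 (out of 8 possible).
Marlins lost to Wolves, so no team went undefeated.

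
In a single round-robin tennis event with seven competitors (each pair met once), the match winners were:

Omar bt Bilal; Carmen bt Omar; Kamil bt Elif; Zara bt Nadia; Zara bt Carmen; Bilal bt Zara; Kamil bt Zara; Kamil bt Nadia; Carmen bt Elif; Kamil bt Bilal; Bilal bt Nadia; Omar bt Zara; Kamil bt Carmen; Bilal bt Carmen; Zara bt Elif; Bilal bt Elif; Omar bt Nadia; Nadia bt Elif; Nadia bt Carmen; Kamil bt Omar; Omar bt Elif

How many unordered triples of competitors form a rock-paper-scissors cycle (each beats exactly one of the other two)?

Win totals: Omar 4, Carmen 2, Kamil 6, Elif 0, Bilal 4, Zara 3, Nadia 2.
A competitor with w wins dominates both others in C(w,2) triples; summing gives 6 + 1 + 15 + 0 + 6 + 3 + 1 = 32 transitive triples.
Total triples C(7,3) = 35, so cyclic triples = 35 − 32 = 3.

3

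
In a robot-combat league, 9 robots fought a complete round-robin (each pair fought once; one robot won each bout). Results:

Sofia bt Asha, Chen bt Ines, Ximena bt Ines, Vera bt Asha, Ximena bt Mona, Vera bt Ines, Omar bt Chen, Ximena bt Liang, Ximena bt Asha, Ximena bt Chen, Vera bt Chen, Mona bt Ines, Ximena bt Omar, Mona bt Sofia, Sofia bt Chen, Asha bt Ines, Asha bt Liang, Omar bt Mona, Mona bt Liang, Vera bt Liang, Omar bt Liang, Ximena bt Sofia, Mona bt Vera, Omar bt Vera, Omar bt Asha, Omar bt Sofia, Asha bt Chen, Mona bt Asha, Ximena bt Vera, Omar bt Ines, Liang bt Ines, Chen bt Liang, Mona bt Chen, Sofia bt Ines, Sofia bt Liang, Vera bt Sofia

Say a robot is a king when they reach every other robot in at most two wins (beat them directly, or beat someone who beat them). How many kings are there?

1

Chen cannot reach Omar, Ximena, Sofia, Asha, Mona, Vera in two steps.
Omar cannot reach Ximena in two steps.
Ximena reaches everyone (king).
Sofia cannot reach Omar, Ximena, Mona, Vera in two steps.
Asha cannot reach Omar, Ximena, Sofia, Mona, Vera in two steps.
Liang cannot reach Chen, Omar, Ximena, Sofia, Asha, Mona, Vera in two steps.
Ines cannot reach Chen, Omar, Ximena, Sofia, Asha, Liang, Mona, Vera in two steps.
Mona cannot reach Omar, Ximena in two steps.
Vera cannot reach Omar, Ximena, Mona in two steps.
Kings: Ximena — 1.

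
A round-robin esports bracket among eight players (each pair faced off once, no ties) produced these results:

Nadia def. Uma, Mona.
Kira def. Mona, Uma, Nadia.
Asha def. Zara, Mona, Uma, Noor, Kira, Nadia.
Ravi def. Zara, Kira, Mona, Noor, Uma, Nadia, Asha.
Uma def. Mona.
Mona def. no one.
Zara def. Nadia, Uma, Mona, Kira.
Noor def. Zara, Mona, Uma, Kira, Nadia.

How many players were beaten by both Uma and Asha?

Uma beat: Mona.
Asha beat: Kira, Uma, Zara, Noor, Nadia, Mona.
Both beat: Mona — 1.

1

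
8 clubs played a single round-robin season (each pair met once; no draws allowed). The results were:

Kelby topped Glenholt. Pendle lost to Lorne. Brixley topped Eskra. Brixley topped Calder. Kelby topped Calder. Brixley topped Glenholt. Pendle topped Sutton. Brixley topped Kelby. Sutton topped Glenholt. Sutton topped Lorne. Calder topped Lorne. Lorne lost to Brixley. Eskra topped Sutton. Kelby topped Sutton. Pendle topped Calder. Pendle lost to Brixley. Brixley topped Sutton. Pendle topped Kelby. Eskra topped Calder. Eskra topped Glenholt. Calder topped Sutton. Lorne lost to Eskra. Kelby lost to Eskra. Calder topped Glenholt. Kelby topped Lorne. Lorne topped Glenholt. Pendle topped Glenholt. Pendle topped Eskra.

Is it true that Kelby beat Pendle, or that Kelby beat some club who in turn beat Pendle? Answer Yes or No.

Kelby did not beat Pendle directly.
Kelby beat Sutton, Calder, Lorne, Glenholt. Of those, Lorne beat Pendle.

Yes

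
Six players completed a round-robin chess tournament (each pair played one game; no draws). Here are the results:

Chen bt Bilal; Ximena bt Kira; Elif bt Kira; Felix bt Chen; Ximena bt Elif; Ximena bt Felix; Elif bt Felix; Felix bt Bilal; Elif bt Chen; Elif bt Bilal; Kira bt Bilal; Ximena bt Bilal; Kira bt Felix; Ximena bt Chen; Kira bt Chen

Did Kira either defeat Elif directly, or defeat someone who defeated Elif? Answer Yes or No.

No

Kira did not beat Elif directly.
Kira beat Felix, Bilal, Chen, but each of them lost to Elif. No two-step path.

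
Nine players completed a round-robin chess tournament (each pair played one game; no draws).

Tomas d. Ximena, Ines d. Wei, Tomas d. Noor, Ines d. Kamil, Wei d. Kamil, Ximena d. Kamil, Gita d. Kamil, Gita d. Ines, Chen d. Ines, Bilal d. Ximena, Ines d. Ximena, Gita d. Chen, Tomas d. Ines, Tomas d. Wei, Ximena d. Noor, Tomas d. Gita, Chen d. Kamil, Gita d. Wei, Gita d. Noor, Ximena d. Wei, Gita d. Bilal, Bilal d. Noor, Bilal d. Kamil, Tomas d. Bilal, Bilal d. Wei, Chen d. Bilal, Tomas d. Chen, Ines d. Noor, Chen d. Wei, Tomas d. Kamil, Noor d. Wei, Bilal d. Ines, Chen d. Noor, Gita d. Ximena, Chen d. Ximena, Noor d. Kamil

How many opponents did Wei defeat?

1

Wei's results: beat Kamil; lost to Ines, Bilal, Tomas, Ximena, Gita, Noor, Chen.
That is 1 win.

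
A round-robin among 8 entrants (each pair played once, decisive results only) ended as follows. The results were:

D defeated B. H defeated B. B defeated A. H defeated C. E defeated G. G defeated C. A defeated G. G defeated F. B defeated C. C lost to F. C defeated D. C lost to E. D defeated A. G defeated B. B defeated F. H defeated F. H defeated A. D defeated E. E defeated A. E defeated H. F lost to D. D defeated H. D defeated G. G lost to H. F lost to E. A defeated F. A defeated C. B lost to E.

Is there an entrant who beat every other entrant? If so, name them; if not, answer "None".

None

Highest win total is E with 6 (out of 7 possible).
E lost to D, so no entrant went undefeated.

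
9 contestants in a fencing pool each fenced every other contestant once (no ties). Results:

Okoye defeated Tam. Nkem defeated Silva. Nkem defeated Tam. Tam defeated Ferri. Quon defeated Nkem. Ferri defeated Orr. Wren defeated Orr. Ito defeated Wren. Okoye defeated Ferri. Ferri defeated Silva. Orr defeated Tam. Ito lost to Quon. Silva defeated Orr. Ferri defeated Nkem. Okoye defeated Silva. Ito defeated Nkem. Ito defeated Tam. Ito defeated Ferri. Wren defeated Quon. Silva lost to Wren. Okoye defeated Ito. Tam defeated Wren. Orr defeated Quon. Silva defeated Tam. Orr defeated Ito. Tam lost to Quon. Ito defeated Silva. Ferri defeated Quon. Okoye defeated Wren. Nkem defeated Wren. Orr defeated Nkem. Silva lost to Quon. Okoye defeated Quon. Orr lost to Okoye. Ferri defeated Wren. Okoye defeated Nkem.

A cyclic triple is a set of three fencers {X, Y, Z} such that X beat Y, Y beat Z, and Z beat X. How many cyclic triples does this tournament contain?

Win totals: Ito 5, Tam 2, Silva 2, Quon 4, Nkem 3, Wren 3, Ferri 5, Orr 4, Okoye 8.
A fencer with w wins dominates both others in C(w,2) triples; summing gives 10 + 1 + 1 + 6 + 3 + 3 + 10 + 6 + 28 = 68 transitive triples.
Total triples C(9,3) = 84, so cyclic triples = 84 − 68 = 16.

16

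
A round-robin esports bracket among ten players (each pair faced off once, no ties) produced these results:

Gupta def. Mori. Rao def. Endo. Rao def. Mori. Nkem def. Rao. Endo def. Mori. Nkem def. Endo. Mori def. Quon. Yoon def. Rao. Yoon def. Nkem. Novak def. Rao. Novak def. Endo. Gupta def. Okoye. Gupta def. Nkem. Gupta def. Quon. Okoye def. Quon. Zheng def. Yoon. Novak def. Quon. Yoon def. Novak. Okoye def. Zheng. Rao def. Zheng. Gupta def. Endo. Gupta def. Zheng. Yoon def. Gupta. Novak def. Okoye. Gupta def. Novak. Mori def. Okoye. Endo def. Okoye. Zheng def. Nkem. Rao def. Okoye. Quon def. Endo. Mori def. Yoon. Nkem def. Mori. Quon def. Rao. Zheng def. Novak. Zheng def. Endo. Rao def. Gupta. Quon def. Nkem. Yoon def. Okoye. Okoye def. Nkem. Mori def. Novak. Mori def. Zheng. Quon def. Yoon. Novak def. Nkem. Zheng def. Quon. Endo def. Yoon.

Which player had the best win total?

Gupta

Win totals: Novak 5, Rao 5, Nkem 3, Endo 3, Mori 5, Okoye 3, Yoon 5, Quon 4, Gupta 7, Zheng 5.
Gupta leads with 7 wins (next highest: 5).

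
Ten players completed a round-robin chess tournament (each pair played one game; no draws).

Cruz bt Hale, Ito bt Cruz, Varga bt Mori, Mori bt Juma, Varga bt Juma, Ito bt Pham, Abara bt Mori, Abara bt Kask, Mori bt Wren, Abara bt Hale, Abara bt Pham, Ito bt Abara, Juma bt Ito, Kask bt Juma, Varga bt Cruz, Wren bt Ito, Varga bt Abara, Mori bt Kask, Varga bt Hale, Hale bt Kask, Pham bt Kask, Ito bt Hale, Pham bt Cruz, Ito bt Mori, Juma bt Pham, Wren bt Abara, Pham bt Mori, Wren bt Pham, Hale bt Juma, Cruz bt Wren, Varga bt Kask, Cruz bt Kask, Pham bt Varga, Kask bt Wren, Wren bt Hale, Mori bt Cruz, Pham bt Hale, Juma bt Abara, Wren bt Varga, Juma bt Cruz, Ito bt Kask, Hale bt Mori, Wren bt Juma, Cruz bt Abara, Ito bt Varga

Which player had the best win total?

Ito

Win totals: Wren 6, Mori 4, Juma 4, Hale 3, Ito 7, Cruz 4, Kask 2, Abara 4, Pham 5, Varga 6.
Ito leads with 7 wins (next highest: 6).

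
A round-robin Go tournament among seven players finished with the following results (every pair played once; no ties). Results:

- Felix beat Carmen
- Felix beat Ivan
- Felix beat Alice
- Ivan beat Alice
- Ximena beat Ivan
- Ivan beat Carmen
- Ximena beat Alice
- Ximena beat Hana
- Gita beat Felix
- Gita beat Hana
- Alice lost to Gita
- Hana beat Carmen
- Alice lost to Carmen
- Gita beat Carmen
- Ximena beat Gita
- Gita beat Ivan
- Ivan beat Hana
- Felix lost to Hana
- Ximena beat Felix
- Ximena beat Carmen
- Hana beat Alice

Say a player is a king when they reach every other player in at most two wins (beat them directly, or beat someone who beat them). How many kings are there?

Alice cannot reach Ivan, Carmen, Gita, Felix, Hana, Ximena in two steps.
Ivan cannot reach Gita, Ximena in two steps.
Carmen cannot reach Ivan, Gita, Felix, Hana, Ximena in two steps.
Gita cannot reach Ximena in two steps.
Felix cannot reach Gita, Ximena in two steps.
Hana cannot reach Gita, Ximena in two steps.
Ximena reaches everyone (king).
Kings: Ximena — 1.

1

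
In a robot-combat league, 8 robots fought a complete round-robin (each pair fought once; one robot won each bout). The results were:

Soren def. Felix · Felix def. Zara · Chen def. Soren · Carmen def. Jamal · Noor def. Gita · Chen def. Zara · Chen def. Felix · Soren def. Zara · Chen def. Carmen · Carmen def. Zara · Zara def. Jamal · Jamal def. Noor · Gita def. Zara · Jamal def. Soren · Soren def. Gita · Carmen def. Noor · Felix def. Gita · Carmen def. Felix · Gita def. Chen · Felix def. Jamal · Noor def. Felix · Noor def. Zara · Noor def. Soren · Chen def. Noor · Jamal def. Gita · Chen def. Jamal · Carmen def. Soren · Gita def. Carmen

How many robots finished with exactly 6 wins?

Win totals: Chen 6, Jamal 3, Noor 4, Soren 3, Gita 3, Felix 3, Zara 1, Carmen 5.
Exactly 6: Chen — 1 robot.

1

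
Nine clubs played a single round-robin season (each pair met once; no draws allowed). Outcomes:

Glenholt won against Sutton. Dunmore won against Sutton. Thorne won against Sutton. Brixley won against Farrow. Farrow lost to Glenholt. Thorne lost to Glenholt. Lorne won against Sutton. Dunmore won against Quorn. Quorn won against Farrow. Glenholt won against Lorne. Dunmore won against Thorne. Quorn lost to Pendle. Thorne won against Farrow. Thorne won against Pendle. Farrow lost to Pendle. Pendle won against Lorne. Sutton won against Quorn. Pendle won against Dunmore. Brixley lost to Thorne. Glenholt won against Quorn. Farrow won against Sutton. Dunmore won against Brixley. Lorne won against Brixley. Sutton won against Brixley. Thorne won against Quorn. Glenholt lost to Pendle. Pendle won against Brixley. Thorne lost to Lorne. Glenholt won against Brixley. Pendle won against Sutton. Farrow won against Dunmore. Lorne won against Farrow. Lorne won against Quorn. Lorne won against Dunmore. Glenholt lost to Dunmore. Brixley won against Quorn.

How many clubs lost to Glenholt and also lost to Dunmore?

4

Glenholt beat: Thorne, Farrow, Lorne, Sutton, Brixley, Quorn.
Dunmore beat: Thorne, Glenholt, Sutton, Brixley, Quorn.
Both beat: Thorne, Sutton, Brixley, Quorn — 4.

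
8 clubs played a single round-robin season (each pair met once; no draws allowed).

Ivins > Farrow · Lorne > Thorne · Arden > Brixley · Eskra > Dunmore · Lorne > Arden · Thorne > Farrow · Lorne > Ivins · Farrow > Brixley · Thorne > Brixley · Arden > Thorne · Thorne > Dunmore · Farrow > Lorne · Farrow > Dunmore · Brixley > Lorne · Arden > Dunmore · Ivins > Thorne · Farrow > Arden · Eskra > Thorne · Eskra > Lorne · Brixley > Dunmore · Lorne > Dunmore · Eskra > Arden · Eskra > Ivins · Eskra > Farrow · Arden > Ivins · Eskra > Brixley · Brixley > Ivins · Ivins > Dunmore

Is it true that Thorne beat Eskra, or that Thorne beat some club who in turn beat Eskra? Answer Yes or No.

Thorne did not beat Eskra directly.
Thorne beat Dunmore, Farrow, Brixley, but each of them lost to Eskra. No two-step path.

No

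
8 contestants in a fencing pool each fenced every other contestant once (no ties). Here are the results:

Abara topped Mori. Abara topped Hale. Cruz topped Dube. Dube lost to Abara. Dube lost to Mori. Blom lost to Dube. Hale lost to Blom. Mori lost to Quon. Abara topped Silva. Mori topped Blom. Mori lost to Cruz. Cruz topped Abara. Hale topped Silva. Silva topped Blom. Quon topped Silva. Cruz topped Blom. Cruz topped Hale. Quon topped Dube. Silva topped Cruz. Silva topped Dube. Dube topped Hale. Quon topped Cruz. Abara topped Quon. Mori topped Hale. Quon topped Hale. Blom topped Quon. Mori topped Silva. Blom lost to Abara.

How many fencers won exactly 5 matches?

2

Win totals: Silva 3, Mori 4, Abara 6, Dube 2, Quon 5, Blom 2, Hale 1, Cruz 5.
Exactly 5: Quon, Cruz — 2 fencers.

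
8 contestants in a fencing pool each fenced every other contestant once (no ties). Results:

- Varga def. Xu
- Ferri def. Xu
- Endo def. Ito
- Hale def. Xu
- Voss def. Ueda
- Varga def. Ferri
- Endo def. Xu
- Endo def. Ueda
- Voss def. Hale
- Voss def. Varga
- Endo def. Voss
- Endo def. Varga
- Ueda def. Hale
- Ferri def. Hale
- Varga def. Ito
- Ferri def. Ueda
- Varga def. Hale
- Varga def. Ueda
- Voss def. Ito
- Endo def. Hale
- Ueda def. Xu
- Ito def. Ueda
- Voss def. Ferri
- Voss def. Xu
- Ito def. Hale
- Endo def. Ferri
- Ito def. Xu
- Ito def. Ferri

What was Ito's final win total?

Ito's results: beat Ferri, Ueda, Hale, Xu; lost to Varga, Endo, Voss.
That is 4 wins.

4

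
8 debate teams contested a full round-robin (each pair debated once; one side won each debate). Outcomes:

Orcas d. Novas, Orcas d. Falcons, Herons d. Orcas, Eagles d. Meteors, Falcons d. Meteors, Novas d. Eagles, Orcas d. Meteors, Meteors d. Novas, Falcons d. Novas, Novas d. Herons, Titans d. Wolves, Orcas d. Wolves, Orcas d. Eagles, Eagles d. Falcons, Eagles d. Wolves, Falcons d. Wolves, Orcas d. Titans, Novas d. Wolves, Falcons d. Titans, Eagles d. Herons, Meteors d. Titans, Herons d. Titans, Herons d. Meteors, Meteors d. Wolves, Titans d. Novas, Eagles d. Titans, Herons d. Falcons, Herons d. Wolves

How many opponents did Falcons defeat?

4

Falcons' results: beat Novas, Wolves, Titans, Meteors; lost to Herons, Orcas, Eagles.
That is 4 wins.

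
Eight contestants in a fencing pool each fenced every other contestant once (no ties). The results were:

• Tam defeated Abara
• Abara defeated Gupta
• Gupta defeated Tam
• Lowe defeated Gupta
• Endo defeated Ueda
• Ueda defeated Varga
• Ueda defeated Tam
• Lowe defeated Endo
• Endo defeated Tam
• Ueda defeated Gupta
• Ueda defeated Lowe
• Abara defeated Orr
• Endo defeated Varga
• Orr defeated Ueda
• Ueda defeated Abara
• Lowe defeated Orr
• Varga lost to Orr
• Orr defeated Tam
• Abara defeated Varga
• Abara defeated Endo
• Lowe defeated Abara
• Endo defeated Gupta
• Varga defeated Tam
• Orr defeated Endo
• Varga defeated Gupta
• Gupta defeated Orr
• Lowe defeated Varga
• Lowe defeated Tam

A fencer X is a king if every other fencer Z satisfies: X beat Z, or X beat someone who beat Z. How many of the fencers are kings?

4

Endo reaches everyone (king).
Lowe reaches everyone (king).
Abara cannot reach Lowe in two steps.
Ueda reaches everyone (king).
Varga cannot reach Endo, Lowe, Ueda in two steps.
Gupta cannot reach Lowe in two steps.
Orr reaches everyone (king).
Tam cannot reach Lowe, Ueda in two steps.
Kings: Endo, Lowe, Ueda, Orr — 4.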